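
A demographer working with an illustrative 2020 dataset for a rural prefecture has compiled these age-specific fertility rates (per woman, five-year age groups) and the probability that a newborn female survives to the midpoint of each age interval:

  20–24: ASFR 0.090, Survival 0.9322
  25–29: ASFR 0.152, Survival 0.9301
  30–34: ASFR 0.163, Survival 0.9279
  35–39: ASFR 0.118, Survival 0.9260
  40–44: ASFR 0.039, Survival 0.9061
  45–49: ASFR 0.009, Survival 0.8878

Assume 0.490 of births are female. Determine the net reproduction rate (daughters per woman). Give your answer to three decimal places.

Proportion female at birth = 0.490.
Survival-weighted fertility by age (5·fₓ·Sₓ):
  20–24: 5 × 0.090 × 0.9322 = 0.41949
  25–29: 5 × 0.152 × 0.9301 = 0.70688
  30–34: 5 × 0.163 × 0.9279 = 0.75624
  35–39: 5 × 0.118 × 0.9260 = 0.54634
  40–44: 5 × 0.039 × 0.9061 = 0.17669
  45–49: 5 × 0.009 × 0.8878 = 0.03995
Sum = 2.64559
NRR = 0.490 × 2.64559 = 1.29634

1.296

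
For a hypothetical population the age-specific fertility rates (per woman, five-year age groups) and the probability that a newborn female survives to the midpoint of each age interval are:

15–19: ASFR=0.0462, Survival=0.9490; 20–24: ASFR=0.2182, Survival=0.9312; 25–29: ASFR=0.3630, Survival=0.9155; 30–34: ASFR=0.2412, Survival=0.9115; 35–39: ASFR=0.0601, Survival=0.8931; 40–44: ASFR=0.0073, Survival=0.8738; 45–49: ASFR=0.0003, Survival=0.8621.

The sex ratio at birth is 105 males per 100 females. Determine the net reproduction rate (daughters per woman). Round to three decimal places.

Proportion female at birth = 100 / (100 + 105) = 0.48780.
Each age group contributes 5 × ASFR × survival:
  15–19: 5 × 0.0462 × 0.9490 = 0.21922
  20–24: 5 × 0.2182 × 0.9312 = 1.01594
  25–29: 5 × 0.3630 × 0.9155 = 1.66163
  30–34: 5 × 0.2412 × 0.9115 = 1.09927
  35–39: 5 × 0.0601 × 0.8931 = 0.26838
  40–44: 5 × 0.0073 × 0.8738 = 0.03189
  45–49: 5 × 0.0003 × 0.8621 = 0.00129
Sum = 4.29762
NRR = 0.48780 × 4.29762 = 2.09638

2.096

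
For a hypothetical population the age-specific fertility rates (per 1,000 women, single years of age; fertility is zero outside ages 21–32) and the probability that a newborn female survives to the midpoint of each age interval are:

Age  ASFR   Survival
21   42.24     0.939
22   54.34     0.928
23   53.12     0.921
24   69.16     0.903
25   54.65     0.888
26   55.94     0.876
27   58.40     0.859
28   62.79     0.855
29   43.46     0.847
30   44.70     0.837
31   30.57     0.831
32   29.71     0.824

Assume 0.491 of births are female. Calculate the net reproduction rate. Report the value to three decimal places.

0.259

Proportion female at birth = 0.491.
Per-age-group product (1 × ASFR × survival probability):
  21: 1 × 42.24/1000 × 0.939 = 0.03966
  22: 1 × 54.34/1000 × 0.928 = 0.05043
  23: 1 × 53.12/1000 × 0.921 = 0.04892
  24: 1 × 69.16/1000 × 0.903 = 0.06245
  25: 1 × 54.65/1000 × 0.888 = 0.04853
  26: 1 × 55.94/1000 × 0.876 = 0.04900
  27: 1 × 58.40/1000 × 0.859 = 0.05017
  28: 1 × 62.79/1000 × 0.855 = 0.05369
  29: 1 × 43.46/1000 × 0.847 = 0.03681
  30: 1 × 44.70/1000 × 0.837 = 0.03741
  31: 1 × 30.57/1000 × 0.831 = 0.02540
  32: 1 × 29.71/1000 × 0.824 = 0.02448
Sum = 0.52695
NRR = 0.491 × 0.52695 = 0.25873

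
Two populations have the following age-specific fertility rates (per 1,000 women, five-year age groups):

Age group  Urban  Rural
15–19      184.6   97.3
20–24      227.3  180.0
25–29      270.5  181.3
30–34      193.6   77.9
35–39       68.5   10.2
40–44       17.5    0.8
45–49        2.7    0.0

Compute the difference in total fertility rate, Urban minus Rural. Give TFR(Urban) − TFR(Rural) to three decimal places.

Urban:
  Sum of ASFRs = 184.6 + 227.3 + 270.5 + 193.6 + 68.5 + 17.5 + 2.7 = 964.7
  TFR = 5 × 964.7 / 1000 = 4.8235
Rural:
  Sum of ASFRs = 97.3 + 180.0 + 181.3 + 77.9 + 10.2 + 0.8 + 0.0 = 547.5
  TFR = 5 × 547.5 / 1000 = 2.7375
Difference = 4.8235 − 2.7375 = 2.086

2.086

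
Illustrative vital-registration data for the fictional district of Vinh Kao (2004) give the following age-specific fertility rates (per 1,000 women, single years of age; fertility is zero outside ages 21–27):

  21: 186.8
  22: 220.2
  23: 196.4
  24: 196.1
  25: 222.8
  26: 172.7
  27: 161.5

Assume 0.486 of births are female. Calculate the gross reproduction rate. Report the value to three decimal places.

Proportion female at birth = 0.486.
Sum of ASFRs = 186.8 + 220.2 + 196.4 + 196.1 + 222.8 + 172.7 + 161.5 = 1356.5
TFR = 1356.5 / 1000 = 1.3565
GRR = 0.486 × 1.3565 = 0.65926

0.659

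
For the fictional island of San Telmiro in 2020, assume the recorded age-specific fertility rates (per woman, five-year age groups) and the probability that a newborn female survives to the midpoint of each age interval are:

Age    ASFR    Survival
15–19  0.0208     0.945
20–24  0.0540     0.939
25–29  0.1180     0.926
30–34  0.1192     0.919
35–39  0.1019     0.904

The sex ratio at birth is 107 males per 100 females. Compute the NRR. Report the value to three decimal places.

Proportion female at birth = 100 / (100 + 107) = 0.48309.
Each age group contributes 5 × ASFR × survival:
  15–19: 5 × 0.0208 × 0.945 = 0.09828
  20–24: 5 × 0.0540 × 0.939 = 0.25353
  25–29: 5 × 0.1180 × 0.926 = 0.54634
  30–34: 5 × 0.1192 × 0.919 = 0.54772
  35–39: 5 × 0.1019 × 0.904 = 0.46059
Sum = 1.90646
NRR = 0.48309 × 1.90646 = 0.92099
With NRR below 1 the population is below replacement fertility.

0.921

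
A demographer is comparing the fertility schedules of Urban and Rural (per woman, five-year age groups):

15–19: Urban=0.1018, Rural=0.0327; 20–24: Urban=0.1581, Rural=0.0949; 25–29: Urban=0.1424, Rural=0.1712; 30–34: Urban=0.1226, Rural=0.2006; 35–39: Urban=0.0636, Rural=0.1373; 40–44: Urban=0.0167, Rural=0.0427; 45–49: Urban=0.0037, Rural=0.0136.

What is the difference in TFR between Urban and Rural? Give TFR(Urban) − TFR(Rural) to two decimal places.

-0.42

Urban:
  Sum of ASFRs = 0.1018 + 0.1581 + 0.1424 + 0.1226 + 0.0636 + 0.0167 + 0.0037 = 0.6089
  TFR = 5 × 0.6089 = 3.0445
Rural:
  Sum of ASFRs = 0.0327 + 0.0949 + 0.1712 + 0.2006 + 0.1373 + 0.0427 + 0.0136 = 0.6930
  TFR = 5 × 0.6930 = 3.465
Difference = 3.0445 − 3.465 = -0.4205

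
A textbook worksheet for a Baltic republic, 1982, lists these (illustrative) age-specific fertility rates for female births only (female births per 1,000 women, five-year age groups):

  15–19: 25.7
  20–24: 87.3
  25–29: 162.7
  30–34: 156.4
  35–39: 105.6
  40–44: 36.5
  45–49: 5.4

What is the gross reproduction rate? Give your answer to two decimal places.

2.90

Sum of female ASFRs = 25.7 + 87.3 + 162.7 + 156.4 + 105.6 + 36.5 + 5.4 = 579.6
GRR = 5 × 579.6 / 1000 = 2.898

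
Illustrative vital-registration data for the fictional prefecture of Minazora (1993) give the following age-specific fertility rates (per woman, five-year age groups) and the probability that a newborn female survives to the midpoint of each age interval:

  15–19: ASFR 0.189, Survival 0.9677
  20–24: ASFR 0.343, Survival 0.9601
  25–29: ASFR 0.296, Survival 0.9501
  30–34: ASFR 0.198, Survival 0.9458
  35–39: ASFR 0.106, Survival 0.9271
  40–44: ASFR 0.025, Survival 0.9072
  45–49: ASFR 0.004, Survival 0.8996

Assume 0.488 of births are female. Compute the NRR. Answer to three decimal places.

Proportion female at birth = 0.488.
Survival-weighted fertility by age (5·fₓ·Sₓ):
  15–19: 5 × 0.189 × 0.9677 = 0.91448
  20–24: 5 × 0.343 × 0.9601 = 1.64657
  25–29: 5 × 0.296 × 0.9501 = 1.40615
  30–34: 5 × 0.198 × 0.9458 = 0.93634
  35–39: 5 × 0.106 × 0.9271 = 0.49136
  40–44: 5 × 0.025 × 0.9072 = 0.11340
  45–49: 5 × 0.004 × 0.8996 = 0.01799
Sum = 5.52629
NRR = 0.488 × 5.52629 = 2.69683

2.697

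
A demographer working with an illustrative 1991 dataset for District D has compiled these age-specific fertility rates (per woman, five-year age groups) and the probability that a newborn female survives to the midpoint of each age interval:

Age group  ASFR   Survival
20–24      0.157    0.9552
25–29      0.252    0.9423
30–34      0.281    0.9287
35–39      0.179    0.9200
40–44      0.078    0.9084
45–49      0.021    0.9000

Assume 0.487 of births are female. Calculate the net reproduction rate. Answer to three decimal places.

2.198

Proportion female at birth = 0.487.
Each age group contributes 5 × ASFR × survival:
  20–24: 5 × 0.157 × 0.9552 = 0.74983
  25–29: 5 × 0.252 × 0.9423 = 1.18730
  30–34: 5 × 0.281 × 0.9287 = 1.30482
  35–39: 5 × 0.179 × 0.9200 = 0.82340
  40–44: 5 × 0.078 × 0.9084 = 0.35428
  45–49: 5 × 0.021 × 0.9000 = 0.09450
Sum = 4.51413
NRR = 0.487 × 4.51413 = 2.19838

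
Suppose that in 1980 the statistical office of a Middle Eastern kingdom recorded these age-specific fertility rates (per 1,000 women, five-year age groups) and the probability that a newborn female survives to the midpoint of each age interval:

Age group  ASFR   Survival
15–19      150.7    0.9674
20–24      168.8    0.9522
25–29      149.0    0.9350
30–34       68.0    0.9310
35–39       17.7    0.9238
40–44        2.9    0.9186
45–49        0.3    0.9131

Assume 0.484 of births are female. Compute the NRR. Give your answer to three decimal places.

1.279

Proportion female at birth = 0.484.
Weighting each age-specific rate by interval width and survival:
  15–19: 5 × 150.7/1000 × 0.9674 = 0.72894
  20–24: 5 × 168.8/1000 × 0.9522 = 0.80366
  25–29: 5 × 149.0/1000 × 0.9350 = 0.69658
  30–34: 5 × 68.0/1000 × 0.9310 = 0.31654
  35–39: 5 × 17.7/1000 × 0.9238 = 0.08176
  40–44: 5 × 2.9/1000 × 0.9186 = 0.01332
  45–49: 5 × 0.3/1000 × 0.9131 = 0.00137
Sum = 2.64217
NRR = 0.484 × 2.64217 = 1.27881
An NRR exceeding 1 indicates intrinsic growth under these rates.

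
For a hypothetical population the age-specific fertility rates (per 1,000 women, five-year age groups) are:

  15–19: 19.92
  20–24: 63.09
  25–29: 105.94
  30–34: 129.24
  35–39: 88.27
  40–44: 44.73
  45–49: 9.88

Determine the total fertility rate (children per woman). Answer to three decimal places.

Sum of ASFRs = 19.92 + 63.09 + 105.94 + 129.24 + 88.27 + 44.73 + 9.88 = 461.07
TFR = 5 × 461.07 / 1000 = 2.30535

2.305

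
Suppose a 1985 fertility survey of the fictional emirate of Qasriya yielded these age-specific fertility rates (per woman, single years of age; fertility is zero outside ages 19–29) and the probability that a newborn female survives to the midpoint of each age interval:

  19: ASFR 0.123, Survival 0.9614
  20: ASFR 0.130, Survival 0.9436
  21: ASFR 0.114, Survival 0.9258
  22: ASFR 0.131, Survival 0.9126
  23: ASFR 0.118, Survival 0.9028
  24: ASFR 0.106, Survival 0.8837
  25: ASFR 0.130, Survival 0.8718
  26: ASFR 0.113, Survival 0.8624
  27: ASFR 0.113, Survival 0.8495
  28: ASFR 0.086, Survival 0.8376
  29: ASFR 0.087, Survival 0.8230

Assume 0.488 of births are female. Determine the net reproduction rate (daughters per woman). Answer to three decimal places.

0.545

Proportion female at birth = 0.488.
Weighting each age-specific rate by interval width and survival:
  19: 1 × 0.123 × 0.9614 = 0.11825
  20: 1 × 0.130 × 0.9436 = 0.12267
  21: 1 × 0.114 × 0.9258 = 0.10554
  22: 1 × 0.131 × 0.9126 = 0.11955
  23: 1 × 0.118 × 0.9028 = 0.10653
  24: 1 × 0.106 × 0.8837 = 0.09367
  25: 1 × 0.130 × 0.8718 = 0.11333
  26: 1 × 0.113 × 0.8624 = 0.09745
  27: 1 × 0.113 × 0.8495 = 0.09599
  28: 1 × 0.086 × 0.8376 = 0.07203
  29: 1 × 0.087 × 0.8230 = 0.07160
Sum = 1.11661
NRR = 0.488 × 1.11661 = 0.54491
With NRR below 1 the population is below replacement fertility.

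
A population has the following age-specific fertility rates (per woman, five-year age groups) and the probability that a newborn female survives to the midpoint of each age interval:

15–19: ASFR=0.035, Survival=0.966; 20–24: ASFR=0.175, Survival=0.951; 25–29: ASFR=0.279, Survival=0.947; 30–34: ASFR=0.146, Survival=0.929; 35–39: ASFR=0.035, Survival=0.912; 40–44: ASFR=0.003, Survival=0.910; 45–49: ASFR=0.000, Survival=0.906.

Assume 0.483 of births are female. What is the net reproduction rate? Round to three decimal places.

Proportion female at birth = 0.483.
Each age group contributes 5 × ASFR × survival:
  15–19: 5 × 0.035 × 0.966 = 0.16905
  20–24: 5 × 0.175 × 0.951 = 0.83213
  25–29: 5 × 0.279 × 0.947 = 1.32107
  30–34: 5 × 0.146 × 0.929 = 0.67817
  35–39: 5 × 0.035 × 0.912 = 0.15960
  40–44: 5 × 0.003 × 0.910 = 0.01365
  45–49: 5 × 0.000 × 0.906 = 0.00000
Sum = 3.17367
NRR = 0.483 × 3.17367 = 1.53288
With NRR above 1 the population is above replacement fertility.

1.533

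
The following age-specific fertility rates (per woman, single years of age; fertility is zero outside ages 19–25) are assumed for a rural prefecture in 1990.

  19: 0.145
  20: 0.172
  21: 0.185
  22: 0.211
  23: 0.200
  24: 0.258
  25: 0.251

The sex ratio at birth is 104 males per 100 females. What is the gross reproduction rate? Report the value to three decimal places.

0.697

Proportion female at birth = 100 / (100 + 104) = 0.49020.
Sum of ASFRs = 0.145 + 0.172 + 0.185 + 0.211 + 0.200 + 0.258 + 0.251 = 1.422
TFR = 1.422
GRR = 0.49020 × 1.422 = 0.69706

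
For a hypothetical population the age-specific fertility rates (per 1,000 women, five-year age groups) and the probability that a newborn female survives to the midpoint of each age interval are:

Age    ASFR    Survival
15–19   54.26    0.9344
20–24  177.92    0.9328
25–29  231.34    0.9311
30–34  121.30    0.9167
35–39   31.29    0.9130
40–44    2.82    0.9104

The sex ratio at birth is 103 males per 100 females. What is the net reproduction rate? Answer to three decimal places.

Proportion female at birth = 100 / (100 + 103) = 0.49261.
Per-age-group product (5 × ASFR × survival probability):
  15–19: 5 × 54.26/1000 × 0.9344 = 0.25350
  20–24: 5 × 177.92/1000 × 0.9328 = 0.82982
  25–29: 5 × 231.34/1000 × 0.9311 = 1.07700
  30–34: 5 × 121.30/1000 × 0.9167 = 0.55598
  35–39: 5 × 31.29/1000 × 0.9130 = 0.14284
  40–44: 5 × 2.82/1000 × 0.9104 = 0.01284
Sum = 2.87198
NRR = 0.49261 × 2.87198 = 1.41477

1.415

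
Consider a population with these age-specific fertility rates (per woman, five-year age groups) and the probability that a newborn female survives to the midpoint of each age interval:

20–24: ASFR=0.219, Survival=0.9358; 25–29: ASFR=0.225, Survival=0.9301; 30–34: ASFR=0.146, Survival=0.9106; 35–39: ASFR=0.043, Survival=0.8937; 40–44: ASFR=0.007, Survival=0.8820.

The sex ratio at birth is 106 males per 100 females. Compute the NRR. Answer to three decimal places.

1.436

Proportion female at birth = 100 / (100 + 106) = 0.48544.
Survival-weighted fertility by age (5·fₓ·Sₓ):
  20–24: 5 × 0.219 × 0.9358 = 1.02470
  25–29: 5 × 0.225 × 0.9301 = 1.04636
  30–34: 5 × 0.146 × 0.9106 = 0.66474
  35–39: 5 × 0.043 × 0.8937 = 0.19215
  40–44: 5 × 0.007 × 0.8820 = 0.03087
Sum = 2.95882
NRR = 0.48544 × 2.95882 = 1.43633
With NRR above 1 the population is above replacement fertility.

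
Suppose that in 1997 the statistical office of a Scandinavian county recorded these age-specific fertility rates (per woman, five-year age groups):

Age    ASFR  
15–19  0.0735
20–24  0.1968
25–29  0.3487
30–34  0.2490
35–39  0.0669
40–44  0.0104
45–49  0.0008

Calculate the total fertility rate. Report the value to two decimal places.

4.73

Sum of ASFRs = 0.0735 + 0.1968 + 0.3487 + 0.2490 + 0.0669 + 0.0104 + 0.0008 = 0.9461
TFR = 5 × 0.9461 = 4.7305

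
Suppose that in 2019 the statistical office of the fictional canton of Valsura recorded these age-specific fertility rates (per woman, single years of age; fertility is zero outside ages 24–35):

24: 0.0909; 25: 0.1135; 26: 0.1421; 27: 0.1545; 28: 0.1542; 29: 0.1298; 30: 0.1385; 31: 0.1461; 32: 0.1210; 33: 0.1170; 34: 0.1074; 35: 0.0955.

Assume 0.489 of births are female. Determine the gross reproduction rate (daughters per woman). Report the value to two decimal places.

0.74

Proportion female at birth = 0.489.
Sum of ASFRs = 0.0909 + 0.1135 + 0.1421 + 0.1545 + 0.1542 + 0.1298 + 0.1385 + 0.1461 + 0.1210 + 0.1170 + 0.1074 + 0.0955 = 1.5105
TFR = 1.5105
GRR = 0.489 × 1.5105 = 0.73863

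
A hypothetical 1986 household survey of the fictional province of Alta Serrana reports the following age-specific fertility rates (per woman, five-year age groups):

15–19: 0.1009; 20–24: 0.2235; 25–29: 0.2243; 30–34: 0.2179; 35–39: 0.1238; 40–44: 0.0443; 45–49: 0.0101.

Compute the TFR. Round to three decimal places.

Sum of ASFRs = 0.1009 + 0.2235 + 0.2243 + 0.2179 + 0.1238 + 0.0443 + 0.0101 = 0.9448
TFR = 5 × 0.9448 = 4.724

4.724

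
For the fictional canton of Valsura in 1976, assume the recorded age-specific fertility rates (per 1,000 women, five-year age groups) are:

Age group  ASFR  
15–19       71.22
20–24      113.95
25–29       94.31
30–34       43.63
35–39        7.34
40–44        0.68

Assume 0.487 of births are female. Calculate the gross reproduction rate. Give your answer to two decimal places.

Proportion female at birth = 0.487.
Sum of ASFRs = 71.22 + 113.95 + 94.31 + 43.63 + 7.34 + 0.68 = 331.13
TFR = 5 × 331.13 / 1000 = 1.65565
GRR = 0.487 × 1.65565 = 0.80630

0.81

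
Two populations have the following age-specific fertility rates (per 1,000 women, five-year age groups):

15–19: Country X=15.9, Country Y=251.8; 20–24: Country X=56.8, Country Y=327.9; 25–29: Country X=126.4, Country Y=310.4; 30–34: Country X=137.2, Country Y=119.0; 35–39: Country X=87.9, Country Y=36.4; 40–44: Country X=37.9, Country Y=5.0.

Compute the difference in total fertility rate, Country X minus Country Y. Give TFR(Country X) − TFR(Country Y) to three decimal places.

Country X:
  Sum of ASFRs = 15.9 + 56.8 + 126.4 + 137.2 + 87.9 + 37.9 = 462.1
  TFR = 5 × 462.1 / 1000 = 2.3105
Country Y:
  Sum of ASFRs = 251.8 + 327.9 + 310.4 + 119.0 + 36.4 + 5.0 = 1050.5
  TFR = 5 × 1050.5 / 1000 = 5.2525
Difference = 2.3105 − 5.2525 = -2.942

-2.942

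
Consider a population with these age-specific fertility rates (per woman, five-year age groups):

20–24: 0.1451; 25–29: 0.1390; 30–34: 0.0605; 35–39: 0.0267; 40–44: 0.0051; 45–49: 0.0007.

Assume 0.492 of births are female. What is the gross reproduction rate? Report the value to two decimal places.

Proportion female at birth = 0.492.
Sum of ASFRs = 0.1451 + 0.1390 + 0.0605 + 0.0267 + 0.0051 + 0.0007 = 0.3771
TFR = 5 × 0.3771 = 1.8855
GRR = 0.492 × 1.8855 = 0.92767

0.93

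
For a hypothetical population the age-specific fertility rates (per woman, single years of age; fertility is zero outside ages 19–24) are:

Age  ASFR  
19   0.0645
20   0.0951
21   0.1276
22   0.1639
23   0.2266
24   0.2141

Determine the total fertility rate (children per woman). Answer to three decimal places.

0.892

Sum of ASFRs = 0.0645 + 0.0951 + 0.1276 + 0.1639 + 0.2266 + 0.2141 = 0.8918
TFR = 0.8918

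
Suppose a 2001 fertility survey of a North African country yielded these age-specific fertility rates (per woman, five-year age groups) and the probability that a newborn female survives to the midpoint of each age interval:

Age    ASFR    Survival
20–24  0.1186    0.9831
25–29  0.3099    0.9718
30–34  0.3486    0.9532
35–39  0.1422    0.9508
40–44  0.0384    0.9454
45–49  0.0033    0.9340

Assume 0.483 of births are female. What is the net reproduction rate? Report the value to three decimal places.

Proportion female at birth = 0.483.
Per-age-group product (5 × ASFR × survival probability):
  20–24: 5 × 0.1186 × 0.9831 = 0.58298
  25–29: 5 × 0.3099 × 0.9718 = 1.50580
  30–34: 5 × 0.3486 × 0.9532 = 1.66143
  35–39: 5 × 0.1422 × 0.9508 = 0.67602
  40–44: 5 × 0.0384 × 0.9454 = 0.18152
  45–49: 5 × 0.0033 × 0.9340 = 0.01541
Sum = 4.62316
NRR = 0.483 × 4.62316 = 2.23299
An NRR exceeding 1 indicates intrinsic growth under these rates.

2.233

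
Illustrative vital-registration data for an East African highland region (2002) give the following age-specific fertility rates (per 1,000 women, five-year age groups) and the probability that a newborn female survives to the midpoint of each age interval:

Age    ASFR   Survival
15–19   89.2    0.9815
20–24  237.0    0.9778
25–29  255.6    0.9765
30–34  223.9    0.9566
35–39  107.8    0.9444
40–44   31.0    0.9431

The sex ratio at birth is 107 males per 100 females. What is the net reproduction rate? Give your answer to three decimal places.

Proportion female at birth = 100 / (100 + 107) = 0.48309.
Weighting each age-specific rate by interval width and survival:
  15–19: 5 × 89.2/1000 × 0.9815 = 0.43775
  20–24: 5 × 237.0/1000 × 0.9778 = 1.15869
  25–29: 5 × 255.6/1000 × 0.9765 = 1.24797
  30–34: 5 × 223.9/1000 × 0.9566 = 1.07091
  35–39: 5 × 107.8/1000 × 0.9444 = 0.50903
  40–44: 5 × 31.0/1000 × 0.9431 = 0.14618
Sum = 4.57053
NRR = 0.48309 × 4.57053 = 2.20798
With NRR above 1 the population is above replacement fertility.

2.208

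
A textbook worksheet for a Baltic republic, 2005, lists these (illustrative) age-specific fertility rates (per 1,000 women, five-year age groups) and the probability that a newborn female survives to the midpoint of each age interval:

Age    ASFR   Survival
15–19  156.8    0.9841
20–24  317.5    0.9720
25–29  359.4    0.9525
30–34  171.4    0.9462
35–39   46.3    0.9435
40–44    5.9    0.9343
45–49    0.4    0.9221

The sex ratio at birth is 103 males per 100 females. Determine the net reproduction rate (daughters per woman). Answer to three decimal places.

Proportion female at birth = 100 / (100 + 103) = 0.49261.
Survival-weighted fertility by age (5·fₓ·Sₓ):
  15–19: 5 × 156.8/1000 × 0.9841 = 0.77153
  20–24: 5 × 317.5/1000 × 0.9720 = 1.54305
  25–29: 5 × 359.4/1000 × 0.9525 = 1.71164
  30–34: 5 × 171.4/1000 × 0.9462 = 0.81089
  35–39: 5 × 46.3/1000 × 0.9435 = 0.21842
  40–44: 5 × 5.9/1000 × 0.9343 = 0.02756
  45–49: 5 × 0.4/1000 × 0.9221 = 0.00184
Sum = 5.08493
NRR = 0.49261 × 5.08493 = 2.50489
With NRR above 1 the population is above replacement fertility.

2.505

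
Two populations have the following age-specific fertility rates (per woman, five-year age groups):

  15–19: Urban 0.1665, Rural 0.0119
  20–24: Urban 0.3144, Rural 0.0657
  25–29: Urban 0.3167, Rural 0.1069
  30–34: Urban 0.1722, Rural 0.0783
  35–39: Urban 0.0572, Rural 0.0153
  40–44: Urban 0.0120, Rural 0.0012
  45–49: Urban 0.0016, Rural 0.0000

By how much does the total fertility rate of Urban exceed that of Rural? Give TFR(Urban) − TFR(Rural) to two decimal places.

3.81

Urban:
  Sum of ASFRs = 0.1665 + 0.3144 + 0.3167 + 0.1722 + 0.0572 + 0.0120 + 0.0016 = 1.0406
  TFR = 5 × 1.0406 = 5.203
Rural:
  Sum of ASFRs = 0.0119 + 0.0657 + 0.1069 + 0.0783 + 0.0153 + 0.0012 + 0.0000 = 0.2793
  TFR = 5 × 0.2793 = 1.3965
Difference = 5.203 − 1.3965 = 3.8065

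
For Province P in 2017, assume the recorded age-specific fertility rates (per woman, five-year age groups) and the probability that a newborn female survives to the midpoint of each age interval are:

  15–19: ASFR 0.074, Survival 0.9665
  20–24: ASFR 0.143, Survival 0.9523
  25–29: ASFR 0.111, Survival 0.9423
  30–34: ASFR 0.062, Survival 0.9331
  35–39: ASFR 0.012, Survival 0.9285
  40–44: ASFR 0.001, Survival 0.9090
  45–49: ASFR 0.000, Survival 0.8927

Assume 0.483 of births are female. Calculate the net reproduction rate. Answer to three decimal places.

0.923

Proportion female at birth = 0.483.
Per-age-group product (5 × ASFR × survival probability):
  15–19: 5 × 0.074 × 0.9665 = 0.35761
  20–24: 5 × 0.143 × 0.9523 = 0.68089
  25–29: 5 × 0.111 × 0.9423 = 0.52298
  30–34: 5 × 0.062 × 0.9331 = 0.28926
  35–39: 5 × 0.012 × 0.9285 = 0.05571
  40–44: 5 × 0.001 × 0.9090 = 0.00455
  45–49: 5 × 0.000 × 0.8927 = 0.00000
Sum = 1.91100
NRR = 0.483 × 1.91100 = 0.92301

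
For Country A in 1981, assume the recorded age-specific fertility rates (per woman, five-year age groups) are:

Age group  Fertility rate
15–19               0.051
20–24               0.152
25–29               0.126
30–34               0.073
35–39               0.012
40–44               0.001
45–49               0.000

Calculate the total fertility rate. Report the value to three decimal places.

Sum of ASFRs = 0.051 + 0.152 + 0.126 + 0.073 + 0.012 + 0.001 + 0.000 = 0.415
TFR = 5 × 0.415 = 2.075

2.075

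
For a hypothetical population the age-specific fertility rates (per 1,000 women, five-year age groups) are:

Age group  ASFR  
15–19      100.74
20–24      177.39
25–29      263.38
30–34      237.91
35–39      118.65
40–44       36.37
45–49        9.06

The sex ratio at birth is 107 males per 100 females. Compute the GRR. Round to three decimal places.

Proportion female at birth = 100 / (100 + 107) = 0.48309.
Sum of ASFRs = 100.74 + 177.39 + 263.38 + 237.91 + 118.65 + 36.37 + 9.06 = 943.50
TFR = 5 × 943.50 / 1000 = 4.7175
GRR = 0.48309 × 4.7175 = 2.27898

2.279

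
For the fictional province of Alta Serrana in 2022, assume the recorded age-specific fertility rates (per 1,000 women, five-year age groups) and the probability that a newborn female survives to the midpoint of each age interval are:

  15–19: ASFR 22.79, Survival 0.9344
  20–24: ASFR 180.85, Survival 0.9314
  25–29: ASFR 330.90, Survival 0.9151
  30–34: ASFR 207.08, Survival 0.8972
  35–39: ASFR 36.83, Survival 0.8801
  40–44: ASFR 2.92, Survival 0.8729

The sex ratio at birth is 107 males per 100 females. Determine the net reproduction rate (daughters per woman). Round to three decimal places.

1.723

Proportion female at birth = 100 / (100 + 107) = 0.48309.
Survival-weighted fertility by age (5·fₓ·Sₓ):
  15–19: 5 × 22.79/1000 × 0.9344 = 0.10647
  20–24: 5 × 180.85/1000 × 0.9314 = 0.84222
  25–29: 5 × 330.90/1000 × 0.9151 = 1.51403
  30–34: 5 × 207.08/1000 × 0.8972 = 0.92896
  35–39: 5 × 36.83/1000 × 0.8801 = 0.16207
  40–44: 5 × 2.92/1000 × 0.8729 = 0.01274
Sum = 3.56649
NRR = 0.48309 × 3.56649 = 1.72294
With NRR above 1 the population is above replacement fertility.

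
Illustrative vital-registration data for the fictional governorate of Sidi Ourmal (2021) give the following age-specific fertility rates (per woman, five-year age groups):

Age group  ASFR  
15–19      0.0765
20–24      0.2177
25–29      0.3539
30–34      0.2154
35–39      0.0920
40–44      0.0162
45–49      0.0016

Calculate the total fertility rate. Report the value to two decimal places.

4.87

Sum of ASFRs = 0.0765 + 0.2177 + 0.3539 + 0.2154 + 0.0920 + 0.0162 + 0.0016 = 0.9733
TFR = 5 × 0.9733 = 4.8665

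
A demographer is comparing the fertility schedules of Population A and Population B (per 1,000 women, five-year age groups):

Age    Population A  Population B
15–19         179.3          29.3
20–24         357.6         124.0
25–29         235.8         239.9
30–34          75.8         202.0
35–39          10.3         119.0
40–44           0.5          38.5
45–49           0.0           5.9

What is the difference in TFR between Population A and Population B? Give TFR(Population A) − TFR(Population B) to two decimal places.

Population A:
  Sum of ASFRs = 179.3 + 357.6 + 235.8 + 75.8 + 10.3 + 0.5 + 0.0 = 859.3
  TFR = 5 × 859.3 / 1000 = 4.2965
Population B:
  Sum of ASFRs = 29.3 + 124.0 + 239.9 + 202.0 + 119.0 + 38.5 + 5.9 = 758.6
  TFR = 5 × 758.6 / 1000 = 3.793
Difference = 4.2965 − 3.793 = 0.5035

0.50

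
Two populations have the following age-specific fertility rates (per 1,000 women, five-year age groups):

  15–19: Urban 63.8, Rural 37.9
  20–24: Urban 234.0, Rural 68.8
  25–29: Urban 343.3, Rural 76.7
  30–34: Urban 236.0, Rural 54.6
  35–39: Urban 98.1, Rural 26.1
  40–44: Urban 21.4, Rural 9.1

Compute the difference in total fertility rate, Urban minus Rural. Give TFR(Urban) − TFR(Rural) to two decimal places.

3.62

Urban:
  Sum of ASFRs = 63.8 + 234.0 + 343.3 + 236.0 + 98.1 + 21.4 = 996.6
  TFR = 5 × 996.6 / 1000 = 4.983
Rural:
  Sum of ASFRs = 37.9 + 68.8 + 76.7 + 54.6 + 26.1 + 9.1 = 273.2
  TFR = 5 × 273.2 / 1000 = 1.366
Difference = 4.983 − 1.366 = 3.617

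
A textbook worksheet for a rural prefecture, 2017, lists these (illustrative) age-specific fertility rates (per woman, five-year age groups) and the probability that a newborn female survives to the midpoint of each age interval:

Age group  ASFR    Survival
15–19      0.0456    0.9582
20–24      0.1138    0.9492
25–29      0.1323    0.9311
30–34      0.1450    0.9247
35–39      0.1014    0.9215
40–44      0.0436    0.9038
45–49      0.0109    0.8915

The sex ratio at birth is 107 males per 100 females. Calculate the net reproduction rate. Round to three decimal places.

1.332

Proportion female at birth = 100 / (100 + 107) = 0.48309.
Weighting each age-specific rate by interval width and survival:
  15–19: 5 × 0.0456 × 0.9582 = 0.21847
  20–24: 5 × 0.1138 × 0.9492 = 0.54009
  25–29: 5 × 0.1323 × 0.9311 = 0.61592
  30–34: 5 × 0.1450 × 0.9247 = 0.67041
  35–39: 5 × 0.1014 × 0.9215 = 0.46720
  40–44: 5 × 0.0436 × 0.9038 = 0.19703
  45–49: 5 × 0.0109 × 0.8915 = 0.04859
Sum = 2.75771
NRR = 0.48309 × 2.75771 = 1.33222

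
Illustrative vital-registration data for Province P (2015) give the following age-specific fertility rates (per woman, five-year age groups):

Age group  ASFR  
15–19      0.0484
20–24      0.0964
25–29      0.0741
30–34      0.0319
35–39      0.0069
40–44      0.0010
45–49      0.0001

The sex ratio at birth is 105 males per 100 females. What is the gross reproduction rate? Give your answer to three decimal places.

0.631

Proportion female at birth = 100 / (100 + 105) = 0.48780.
Sum of ASFRs = 0.0484 + 0.0964 + 0.0741 + 0.0319 + 0.0069 + 0.0010 + 0.0001 = 0.2588
TFR = 5 × 0.2588 = 1.294
GRR = 0.48780 × 1.294 = 0.63121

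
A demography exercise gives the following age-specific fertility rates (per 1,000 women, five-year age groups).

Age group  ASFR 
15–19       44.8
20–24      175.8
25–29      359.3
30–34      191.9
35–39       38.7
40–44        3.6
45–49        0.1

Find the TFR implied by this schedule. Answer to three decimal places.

Sum of ASFRs = 44.8 + 175.8 + 359.3 + 191.9 + 38.7 + 3.6 + 0.1 = 814.2
TFR = 5 × 814.2 / 1000 = 4.071

4.071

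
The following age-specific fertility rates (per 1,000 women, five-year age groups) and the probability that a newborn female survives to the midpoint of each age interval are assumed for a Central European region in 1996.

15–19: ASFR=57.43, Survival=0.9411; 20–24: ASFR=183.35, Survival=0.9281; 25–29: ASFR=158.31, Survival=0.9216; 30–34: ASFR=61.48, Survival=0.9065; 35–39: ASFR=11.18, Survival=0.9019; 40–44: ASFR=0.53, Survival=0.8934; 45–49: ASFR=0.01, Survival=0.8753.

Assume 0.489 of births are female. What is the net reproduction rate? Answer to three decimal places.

Proportion female at birth = 0.489.
Each age group contributes 5 × ASFR × survival:
  15–19: 5 × 57.43/1000 × 0.9411 = 0.27024
  20–24: 5 × 183.35/1000 × 0.9281 = 0.85084
  25–29: 5 × 158.31/1000 × 0.9216 = 0.72949
  30–34: 5 × 61.48/1000 × 0.9065 = 0.27866
  35–39: 5 × 11.18/1000 × 0.9019 = 0.05042
  40–44: 5 × 0.53/1000 × 0.8934 = 0.00237
  45–49: 5 × 0.01/1000 × 0.8753 = 0.00004
Sum = 2.18206
NRR = 0.489 × 2.18206 = 1.06703

1.067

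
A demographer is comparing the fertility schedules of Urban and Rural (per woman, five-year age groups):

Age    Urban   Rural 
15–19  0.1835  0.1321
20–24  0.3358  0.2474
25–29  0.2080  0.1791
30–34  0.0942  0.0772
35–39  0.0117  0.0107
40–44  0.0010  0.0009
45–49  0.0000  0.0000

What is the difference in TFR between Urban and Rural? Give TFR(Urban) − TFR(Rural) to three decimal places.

0.934

Urban:
  Sum of ASFRs = 0.1835 + 0.3358 + 0.2080 + 0.0942 + 0.0117 + 0.0010 + 0.0000 = 0.8342
  TFR = 5 × 0.8342 = 4.171
Rural:
  Sum of ASFRs = 0.1321 + 0.2474 + 0.1791 + 0.0772 + 0.0107 + 0.0009 + 0.0000 = 0.6474
  TFR = 5 × 0.6474 = 3.237
Difference = 4.171 − 3.237 = 0.934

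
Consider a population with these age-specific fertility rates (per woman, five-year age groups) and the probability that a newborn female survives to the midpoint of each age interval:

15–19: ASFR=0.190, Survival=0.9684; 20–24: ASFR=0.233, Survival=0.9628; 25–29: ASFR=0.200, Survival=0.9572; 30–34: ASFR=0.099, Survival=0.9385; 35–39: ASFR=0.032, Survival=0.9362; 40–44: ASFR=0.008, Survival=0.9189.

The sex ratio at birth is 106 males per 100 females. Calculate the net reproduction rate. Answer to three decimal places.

Proportion female at birth = 100 / (100 + 106) = 0.48544.
Per-age-group product (5 × ASFR × survival probability):
  15–19: 5 × 0.190 × 0.9684 = 0.91998
  20–24: 5 × 0.233 × 0.9628 = 1.12166
  25–29: 5 × 0.200 × 0.9572 = 0.95720
  30–34: 5 × 0.099 × 0.9385 = 0.46456
  35–39: 5 × 0.032 × 0.9362 = 0.14979
  40–44: 5 × 0.008 × 0.9189 = 0.03676
Sum = 3.64995
NRR = 0.48544 × 3.64995 = 1.77183

1.772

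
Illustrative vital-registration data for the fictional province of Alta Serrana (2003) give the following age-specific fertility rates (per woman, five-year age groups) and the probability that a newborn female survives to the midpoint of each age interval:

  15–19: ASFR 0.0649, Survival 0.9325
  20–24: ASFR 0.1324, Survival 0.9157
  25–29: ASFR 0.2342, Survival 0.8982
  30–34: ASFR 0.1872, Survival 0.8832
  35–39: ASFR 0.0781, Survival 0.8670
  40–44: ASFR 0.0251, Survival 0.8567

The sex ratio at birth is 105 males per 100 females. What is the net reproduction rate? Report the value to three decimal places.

Proportion female at birth = 100 / (100 + 105) = 0.48780.
Per-age-group product (5 × ASFR × survival probability):
  15–19: 5 × 0.0649 × 0.9325 = 0.30260
  20–24: 5 × 0.1324 × 0.9157 = 0.60619
  25–29: 5 × 0.2342 × 0.8982 = 1.05179
  30–34: 5 × 0.1872 × 0.8832 = 0.82668
  35–39: 5 × 0.0781 × 0.8670 = 0.33856
  40–44: 5 × 0.0251 × 0.8567 = 0.10752
Sum = 3.23334
NRR = 0.48780 × 3.23334 = 1.57722
With NRR above 1 the population is above replacement fertility.

1.577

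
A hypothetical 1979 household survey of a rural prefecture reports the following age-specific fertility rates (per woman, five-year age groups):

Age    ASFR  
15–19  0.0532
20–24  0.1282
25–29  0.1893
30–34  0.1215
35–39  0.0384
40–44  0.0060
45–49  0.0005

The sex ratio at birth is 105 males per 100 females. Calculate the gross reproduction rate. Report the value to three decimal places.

Proportion female at birth = 100 / (100 + 105) = 0.48780.
Sum of ASFRs = 0.0532 + 0.1282 + 0.1893 + 0.1215 + 0.0384 + 0.0060 + 0.0005 = 0.5371
TFR = 5 × 0.5371 = 2.6855
GRR = 0.48780 × 2.6855 = 1.30999

1.310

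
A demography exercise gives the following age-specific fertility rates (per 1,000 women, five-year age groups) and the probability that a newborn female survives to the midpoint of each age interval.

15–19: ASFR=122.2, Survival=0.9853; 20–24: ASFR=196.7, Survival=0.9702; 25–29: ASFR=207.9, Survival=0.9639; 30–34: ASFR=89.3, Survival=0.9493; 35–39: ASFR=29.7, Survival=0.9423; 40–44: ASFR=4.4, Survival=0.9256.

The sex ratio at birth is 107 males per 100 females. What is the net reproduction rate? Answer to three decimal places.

Proportion female at birth = 100 / (100 + 107) = 0.48309.
Weighting each age-specific rate by interval width and survival:
  15–19: 5 × 122.2/1000 × 0.9853 = 0.60202
  20–24: 5 × 196.7/1000 × 0.9702 = 0.95419
  25–29: 5 × 207.9/1000 × 0.9639 = 1.00197
  30–34: 5 × 89.3/1000 × 0.9493 = 0.42386
  35–39: 5 × 29.7/1000 × 0.9423 = 0.13993
  40–44: 5 × 4.4/1000 × 0.9256 = 0.02036
Sum = 3.14233
NRR = 0.48309 × 3.14233 = 1.51803

1.518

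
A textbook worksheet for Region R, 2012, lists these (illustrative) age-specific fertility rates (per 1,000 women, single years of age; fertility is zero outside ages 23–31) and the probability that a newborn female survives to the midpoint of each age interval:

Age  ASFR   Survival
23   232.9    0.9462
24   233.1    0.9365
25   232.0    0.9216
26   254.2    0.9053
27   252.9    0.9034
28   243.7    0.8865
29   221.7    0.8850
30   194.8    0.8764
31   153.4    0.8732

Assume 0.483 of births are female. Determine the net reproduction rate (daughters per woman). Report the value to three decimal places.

0.883

Proportion female at birth = 0.483.
Each age group contributes 1 × ASFR × survival:
  23: 1 × 232.9/1000 × 0.9462 = 0.22037
  24: 1 × 233.1/1000 × 0.9365 = 0.21830
  25: 1 × 232.0/1000 × 0.9216 = 0.21381
  26: 1 × 254.2/1000 × 0.9053 = 0.23013
  27: 1 × 252.9/1000 × 0.9034 = 0.22847
  28: 1 × 243.7/1000 × 0.8865 = 0.21604
  29: 1 × 221.7/1000 × 0.8850 = 0.19620
  30: 1 × 194.8/1000 × 0.8764 = 0.17072
  31: 1 × 153.4/1000 × 0.8732 = 0.13395
Sum = 1.82799
NRR = 0.483 × 1.82799 = 0.88292
An NRR under 1 implies long-run decline under these rates.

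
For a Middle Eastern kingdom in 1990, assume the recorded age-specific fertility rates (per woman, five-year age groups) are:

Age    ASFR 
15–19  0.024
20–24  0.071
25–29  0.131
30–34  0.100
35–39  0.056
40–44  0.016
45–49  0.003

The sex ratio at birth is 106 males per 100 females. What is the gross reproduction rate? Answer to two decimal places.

0.97

Proportion female at birth = 100 / (100 + 106) = 0.48544.
Sum of ASFRs = 0.024 + 0.071 + 0.131 + 0.100 + 0.056 + 0.016 + 0.003 = 0.401
TFR = 5 × 0.401 = 2.005
GRR = 0.48544 × 2.005 = 0.97331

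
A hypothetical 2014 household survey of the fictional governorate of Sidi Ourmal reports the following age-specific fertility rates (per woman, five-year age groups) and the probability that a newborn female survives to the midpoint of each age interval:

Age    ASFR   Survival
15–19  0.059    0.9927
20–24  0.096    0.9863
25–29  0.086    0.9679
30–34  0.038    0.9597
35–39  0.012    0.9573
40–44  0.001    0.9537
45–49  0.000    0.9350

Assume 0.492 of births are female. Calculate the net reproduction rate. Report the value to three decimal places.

Proportion female at birth = 0.492.
Per-age-group product (5 × ASFR × survival probability):
  15–19: 5 × 0.059 × 0.9927 = 0.29285
  20–24: 5 × 0.096 × 0.9863 = 0.47342
  25–29: 5 × 0.086 × 0.9679 = 0.41620
  30–34: 5 × 0.038 × 0.9597 = 0.18234
  35–39: 5 × 0.012 × 0.9573 = 0.05744
  40–44: 5 × 0.001 × 0.9537 = 0.00477
  45–49: 5 × 0.000 × 0.9350 = 0.00000
Sum = 1.42702
NRR = 0.492 × 1.42702 = 0.70209

0.702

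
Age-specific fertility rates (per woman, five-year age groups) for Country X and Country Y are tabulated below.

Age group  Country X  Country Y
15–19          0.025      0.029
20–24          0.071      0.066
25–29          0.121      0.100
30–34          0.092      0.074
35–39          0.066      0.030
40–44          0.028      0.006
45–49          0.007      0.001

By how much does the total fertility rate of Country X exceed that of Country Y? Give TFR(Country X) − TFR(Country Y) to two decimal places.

Country X:
  Sum of ASFRs = 0.025 + 0.071 + 0.121 + 0.092 + 0.066 + 0.028 + 0.007 = 0.410
  TFR = 5 × 0.410 = 2.05
Country Y:
  Sum of ASFRs = 0.029 + 0.066 + 0.100 + 0.074 + 0.030 + 0.006 + 0.001 = 0.306
  TFR = 5 × 0.306 = 1.53
Difference = 2.05 − 1.53 = 0.52

0.52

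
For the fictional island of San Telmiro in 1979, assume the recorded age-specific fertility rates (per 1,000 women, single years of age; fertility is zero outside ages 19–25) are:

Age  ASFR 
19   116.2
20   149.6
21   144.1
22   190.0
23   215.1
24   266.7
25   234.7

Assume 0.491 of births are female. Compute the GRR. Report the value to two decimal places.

0.65

Proportion female at birth = 0.491.
Sum of ASFRs = 116.2 + 149.6 + 144.1 + 190.0 + 215.1 + 266.7 + 234.7 = 1316.4
TFR = 1316.4 / 1000 = 1.3164
GRR = 0.491 × 1.3164 = 0.64635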